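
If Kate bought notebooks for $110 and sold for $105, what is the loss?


Selling price = $105
Cost price = $110
Loss = cost price - selling price:
Loss = $110 - $105 = $5

$5


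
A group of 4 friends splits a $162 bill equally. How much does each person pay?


Total bill: $162
Number of people: 4
Each pays: $162 / 4 = $40.50

$40.50


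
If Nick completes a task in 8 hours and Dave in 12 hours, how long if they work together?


Nick's rate: 1/8 of the job per hour
Dave's rate: 1/12 of the job per hour
Combined rate: 1/8 + 1/12 = 5/24 per hour
Time = 1 / (5/24) = 24/5 = 4.8 hours

4.8 hours


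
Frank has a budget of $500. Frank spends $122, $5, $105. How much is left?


Add up expenses:
$122 + $5 + $105 = $232
Subtract from budget:
$500 - $232 = $268

$268


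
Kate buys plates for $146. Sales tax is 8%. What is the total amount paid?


Calculate the tax:
8% of $146 = $11.68
Add tax to price:
$146 + $11.68 = $157.68

$157.68


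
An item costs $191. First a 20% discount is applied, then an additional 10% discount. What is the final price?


First discount:
20% of $191 = $38.20
Price after first discount:
$191 - $38.20 = $152.80
Second discount:
10% of $152.80 = $15.28
Final price:
$152.80 - $15.28 = $137.52

$137.52


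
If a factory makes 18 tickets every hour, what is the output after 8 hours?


Production rate: 18 tickets per hour
Time: 8 hours
Total: 18 x 8 = 144 tickets

144 tickets


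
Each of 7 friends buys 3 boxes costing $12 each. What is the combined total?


Cost per person:
3 x $12 = $36
Group total:
7 x $36 = $252

$252


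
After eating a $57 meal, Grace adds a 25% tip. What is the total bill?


Calculate the tip:
25% of $57 = $14.25
Add tip to meal cost:
$57 + $14.25 = $71.25

$71.25


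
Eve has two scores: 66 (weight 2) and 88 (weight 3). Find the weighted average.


Weighted sum:
2 x 66 + 3 x 88 = 396
Total weight:
2 + 3 = 5
Weighted average:
396 / 5 = 79.2

79.2


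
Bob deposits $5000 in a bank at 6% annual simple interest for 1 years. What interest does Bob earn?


Use the formula I = P x R x T / 100
P x R x T = 5000 x 6 x 1 = 30000
I = 30000 / 100 = $300

$300


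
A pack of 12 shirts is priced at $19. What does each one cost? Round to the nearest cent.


Total cost: $19
Number of items: 12
Unit price: $19 / 12 = $1.5833... ≈ $1.58

$1.58


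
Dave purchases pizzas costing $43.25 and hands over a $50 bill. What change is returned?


Start with the amount paid:
$50
Subtract the price:
$50 - $43.25 = $6.75

$6.75


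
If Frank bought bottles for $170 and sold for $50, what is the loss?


Selling price = $50
Cost price = $170
Loss = cost price - selling price:
Loss = $170 - $50 = $120

$120


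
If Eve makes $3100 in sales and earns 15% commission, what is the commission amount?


Convert rate to decimal:
15% = 0.15
Multiply by sales:
$3100 x 0.15 = $465

$465


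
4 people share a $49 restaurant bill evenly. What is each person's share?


Total bill: $49
Number of people: 4
Each pays: $49 / 4 = $12.25

$12.25


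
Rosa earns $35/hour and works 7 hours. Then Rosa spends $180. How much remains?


Calculate earnings:
7 x $35 = $245
Subtract spending:
$245 - $180 = $65

$65


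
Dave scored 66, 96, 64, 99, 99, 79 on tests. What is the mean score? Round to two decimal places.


Add the scores:
66 + 96 + 64 + 99 + 99 + 79 = 503
Divide by the number of tests:
503 / 6 = 83.8333... ≈ 83.83

83.83


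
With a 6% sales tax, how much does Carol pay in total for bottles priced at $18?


Calculate the tax:
6% of $18 = $1.08
Add tax to price:
$18 + $1.08 = $19.08

$19.08


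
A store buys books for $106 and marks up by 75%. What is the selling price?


Calculate the markup amount:
75% of $106 = $79.50
Add to cost:
$106 + $79.50 = $185.50

$185.50


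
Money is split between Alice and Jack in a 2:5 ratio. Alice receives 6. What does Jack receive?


Find the multiplier:
6 / 2 = 3
Apply to Jack's share:
5 x 3 = 15

15


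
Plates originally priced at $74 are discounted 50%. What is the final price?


Calculate the discount amount:
50% of $74 = $37
Subtract from original:
$74 - $37 = $37

$37


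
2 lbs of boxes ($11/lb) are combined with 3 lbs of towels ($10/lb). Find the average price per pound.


Cost of boxes:
2 x $11 = $22
Cost of towels:
3 x $10 = $30
Total cost: $22 + $30 = $52
Total weight: 5 lbs
Average: $52 / 5 = $10.40/lb

$10.40/lb


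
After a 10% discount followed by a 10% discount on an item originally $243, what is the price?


First discount:
10% of $243 = $24.30
Price after first discount:
$243 - $24.30 = $218.70
Second discount:
10% of $218.70 = $21.87
Final price:
$218.70 - $21.87 = $196.83

$196.83


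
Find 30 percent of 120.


Convert percentage to decimal:
30% = 0.3
Multiply:
120 x 0.3 = 36

36


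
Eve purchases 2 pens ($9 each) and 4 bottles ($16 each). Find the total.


Cost of pens:
2 x $9 = $18
Cost of bottles:
4 x $16 = $64
Add both:
$18 + $64 = $82

$82


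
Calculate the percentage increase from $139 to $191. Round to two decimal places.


Find the absolute change:
|191 - 139| = 52
Divide by original and multiply by 100:
52 / 139 x 100 = 37.4100...% ≈ 37.41%

37.41%


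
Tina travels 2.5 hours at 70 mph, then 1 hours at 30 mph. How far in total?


Leg 1 distance:
70 x 2.5 = 175 miles
Leg 2 distance:
30 x 1 = 30 miles
Total distance:
175 + 30 = 205 miles

205 miles


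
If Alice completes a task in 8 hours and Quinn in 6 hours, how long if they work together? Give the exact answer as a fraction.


Alice's rate: 1/8 of the job per hour
Quinn's rate: 1/6 of the job per hour
Combined rate: 1/8 + 1/6 = 7/24 per hour
Time = 1 / (7/24) = 24/7 hours (≈ 3.43 hours)

24/7 hours


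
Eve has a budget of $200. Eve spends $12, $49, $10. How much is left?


Add up expenses:
$12 + $49 + $10 = $71
Subtract from budget:
$200 - $71 = $129

$129


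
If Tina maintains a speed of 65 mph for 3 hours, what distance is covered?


Use the formula: distance = speed x time
Speed = 65 mph, Time = 3 hours
65 x 3 = 195 miles

195 miles


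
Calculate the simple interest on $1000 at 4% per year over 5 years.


Use the formula I = P x R x T / 100
P x R x T = 1000 x 4 x 5 = 20000
I = 20000 / 100 = $200

$200


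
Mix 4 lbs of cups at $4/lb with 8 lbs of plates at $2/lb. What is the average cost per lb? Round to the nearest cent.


Cost of cups:
4 x $4 = $16
Cost of plates:
8 x $2 = $16
Total cost: $16 + $16 = $32
Total weight: 12 lbs
Average: $32 / 12 = $2.6666... ≈ $2.67/lb

$2.67/lb


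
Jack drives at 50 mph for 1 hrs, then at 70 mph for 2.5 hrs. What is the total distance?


Leg 1 distance:
50 x 1 = 50 miles
Leg 2 distance:
70 x 2.5 = 175 miles
Total distance:
50 + 175 = 225 miles

225 miles


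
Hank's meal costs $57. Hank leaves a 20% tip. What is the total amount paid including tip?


Calculate the tip:
20% of $57 = $11.40
Add tip to meal cost:
$57 + $11.40 = $68.40

$68.40


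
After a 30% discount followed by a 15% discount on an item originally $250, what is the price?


First discount:
30% of $250 = $75
Price after first discount:
$250 - $75 = $175
Second discount:
15% of $175 = $26.25
Final price:
$175 - $26.25 = $148.75

$148.75


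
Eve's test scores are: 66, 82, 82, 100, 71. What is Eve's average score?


Add the scores:
66 + 82 + 82 + 100 + 71 = 401
Divide by the number of tests:
401 / 5 = 80.2

80.2


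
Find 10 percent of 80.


Convert percentage to decimal:
10% = 0.1
Multiply:
80 x 0.1 = 8

8


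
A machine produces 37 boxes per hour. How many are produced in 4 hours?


Production rate: 37 boxes per hour
Time: 4 hours
Total: 37 x 4 = 148 boxes

148 boxes


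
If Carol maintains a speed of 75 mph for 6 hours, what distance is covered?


Use the formula: distance = speed x time
Speed = 75 mph, Time = 6 hours
75 x 6 = 450 miles

450 miles


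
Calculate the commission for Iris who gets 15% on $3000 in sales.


Convert rate to decimal:
15% = 0.15
Multiply by sales:
$3000 x 0.15 = $450

$450


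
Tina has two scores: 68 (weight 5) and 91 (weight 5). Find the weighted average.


Weighted sum:
5 x 68 + 5 x 91 = 795
Total weight:
5 + 5 = 10
Weighted average:
795 / 10 = 79.5

79.5


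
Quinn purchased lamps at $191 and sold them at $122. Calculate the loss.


Selling price = $122
Cost price = $191
Loss = cost price - selling price:
Loss = $191 - $122 = $69

$69


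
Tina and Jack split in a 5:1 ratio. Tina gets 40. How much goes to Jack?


Find the multiplier:
40 / 5 = 8
Apply to Jack's share:
1 x 8 = 8

8


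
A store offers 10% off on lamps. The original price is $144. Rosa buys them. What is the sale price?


Calculate the discount amount:
10% of $144 = $14.40
Subtract from original:
$144 - $14.40 = $129.60

$129.60


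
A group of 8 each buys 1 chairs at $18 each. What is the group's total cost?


Cost per person:
1 x $18 = $18
Group total:
8 x $18 = $144

$144


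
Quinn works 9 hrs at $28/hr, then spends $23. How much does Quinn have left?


Calculate earnings:
9 x $28 = $252
Subtract spending:
$252 - $23 = $229

$229


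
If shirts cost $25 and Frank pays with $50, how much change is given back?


Start with the amount paid:
$50
Subtract the price:
$50 - $25 = $25

$25


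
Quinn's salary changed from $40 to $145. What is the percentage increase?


Find the absolute change:
|145 - 40| = 105
Divide by original and multiply by 100:
105 / 40 x 100 = 262.5%

262.5%


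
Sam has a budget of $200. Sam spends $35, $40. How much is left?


Add up expenses:
$35 + $40 = $75
Subtract from budget:
$200 - $75 = $125

$125


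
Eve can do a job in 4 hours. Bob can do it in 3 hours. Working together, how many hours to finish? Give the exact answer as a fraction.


Eve's rate: 1/4 of the job per hour
Bob's rate: 1/3 of the job per hour
Combined rate: 1/4 + 1/3 = 7/12 per hour
Time = 1 / (7/12) = 12/7 hours (≈ 1.71 hours)

12/7 hours


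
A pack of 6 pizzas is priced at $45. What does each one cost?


Total cost: $45
Number of items: 6
Unit price: $45 / 6 = $7.50

$7.50


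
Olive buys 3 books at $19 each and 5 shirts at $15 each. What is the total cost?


Cost of books:
3 x $19 = $57
Cost of shirts:
5 x $15 = $75
Add both:
$57 + $75 = $132

$132


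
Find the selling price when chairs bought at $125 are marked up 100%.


Calculate the markup amount:
100% of $125 = $125
Add to cost:
$125 + $125 = $250

$250


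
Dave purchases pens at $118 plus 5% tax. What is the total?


Calculate the tax:
5% of $118 = $5.90
Add tax to price:
$118 + $5.90 = $123.90

$123.90


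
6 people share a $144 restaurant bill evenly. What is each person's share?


Total bill: $144
Number of people: 6
Each pays: $144 / 6 = $24

$24


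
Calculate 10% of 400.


Convert percentage to decimal:
10% = 0.1
Multiply:
400 x 0.1 = 40

40


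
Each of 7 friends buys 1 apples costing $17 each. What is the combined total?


Cost per person:
1 x $17 = $17
Group total:
7 x $17 = $119

$119


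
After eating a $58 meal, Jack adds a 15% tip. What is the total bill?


Calculate the tip:
15% of $58 = $8.70
Add tip to meal cost:
$58 + $8.70 = $66.70

$66.70


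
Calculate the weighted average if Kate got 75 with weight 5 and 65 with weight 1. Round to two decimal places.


Weighted sum:
5 x 75 + 1 x 65 = 440
Total weight:
5 + 1 = 6
Weighted average:
440 / 6 = 73.3333... ≈ 73.33

73.33


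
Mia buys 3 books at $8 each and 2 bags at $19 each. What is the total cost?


Cost of books:
3 x $8 = $24
Cost of bags:
2 x $19 = $38
Add both:
$24 + $38 = $62

$62


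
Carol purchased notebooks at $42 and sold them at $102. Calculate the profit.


Selling price = $102
Cost price = $42
Profit = selling price - cost price:
Profit = $102 - $42 = $60

$60


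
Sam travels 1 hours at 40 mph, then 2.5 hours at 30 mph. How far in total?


Leg 1 distance:
40 x 1 = 40 miles
Leg 2 distance:
30 x 2.5 = 75 miles
Total distance:
40 + 75 = 115 miles

115 miles


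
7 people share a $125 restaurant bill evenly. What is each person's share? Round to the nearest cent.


Total bill: $125
Number of people: 7
Each pays: $125 / 7 = $17.8571... ≈ $17.86

$17.86


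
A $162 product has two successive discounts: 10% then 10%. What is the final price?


First discount:
10% of $162 = $16.20
Price after first discount:
$162 - $16.20 = $145.80
Second discount:
10% of $145.80 = $14.58
Final price:
$145.80 - $14.58 = $131.22

$131.22


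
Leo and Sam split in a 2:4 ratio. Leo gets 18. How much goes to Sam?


Find the multiplier:
18 / 2 = 9
Apply to Sam's share:
4 x 9 = 36

36


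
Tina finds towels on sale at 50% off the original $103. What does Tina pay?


Calculate the discount amount:
50% of $103 = $51.50
Subtract from original:
$103 - $51.50 = $51.50

$51.50


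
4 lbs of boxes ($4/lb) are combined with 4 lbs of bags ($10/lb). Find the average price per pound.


Cost of boxes:
4 x $4 = $16
Cost of bags:
4 x $10 = $40
Total cost: $16 + $40 = $56
Total weight: 8 lbs
Average: $56 / 8 = $7/lb

$7/lb


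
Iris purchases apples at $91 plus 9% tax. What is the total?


Calculate the tax:
9% of $91 = $8.19
Add tax to price:
$91 + $8.19 = $99.19

$99.19


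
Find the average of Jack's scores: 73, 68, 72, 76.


Add the scores:
73 + 68 + 72 + 76 = 289
Divide by the number of tests:
289 / 4 = 72.25

72.25


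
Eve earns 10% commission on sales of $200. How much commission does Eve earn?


Convert rate to decimal:
10% = 0.1
Multiply by sales:
$200 x 0.1 = $20

$20


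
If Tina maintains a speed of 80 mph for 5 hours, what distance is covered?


Use the formula: distance = speed x time
Speed = 80 mph, Time = 5 hours
80 x 5 = 400 miles

400 miles


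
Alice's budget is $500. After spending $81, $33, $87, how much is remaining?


Add up expenses:
$81 + $33 + $87 = $201
Subtract from budget:
$500 - $201 = $299

$299


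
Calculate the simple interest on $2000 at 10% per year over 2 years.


Use the formula I = P x R x T / 100
P x R x T = 2000 x 10 x 2 = 40000
I = 40000 / 100 = $400

$400


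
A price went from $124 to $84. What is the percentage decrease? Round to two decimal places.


Find the absolute change:
|84 - 124| = 40
Divide by original and multiply by 100:
40 / 124 x 100 = 32.2580...% ≈ 32.26%

32.26%


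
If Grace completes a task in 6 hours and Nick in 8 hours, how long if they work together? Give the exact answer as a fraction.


Grace's rate: 1/6 of the job per hour
Nick's rate: 1/8 of the job per hour
Combined rate: 1/6 + 1/8 = 7/24 per hour
Time = 1 / (7/24) = 24/7 hours (≈ 3.43 hours)

24/7 hours


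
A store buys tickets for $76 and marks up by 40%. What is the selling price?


Calculate the markup amount:
40% of $76 = $30.40
Add to cost:
$76 + $30.40 = $106.40

$106.40


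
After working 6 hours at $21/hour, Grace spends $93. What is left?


Calculate earnings:
6 x $21 = $126
Subtract spending:
$126 - $93 = $33

$33


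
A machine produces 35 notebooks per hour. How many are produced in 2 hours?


Production rate: 35 notebooks per hour
Time: 2 hours
Total: 35 x 2 = 70 notebooks

70 notebooks


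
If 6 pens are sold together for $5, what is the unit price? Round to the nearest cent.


Total cost: $5
Number of items: 6
Unit price: $5 / 6 = $0.8333... ≈ $0.83

$0.83


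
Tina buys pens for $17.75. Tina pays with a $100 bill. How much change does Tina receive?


Start with the amount paid:
$100
Subtract the price:
$100 - $17.75 = $82.25

$82.25


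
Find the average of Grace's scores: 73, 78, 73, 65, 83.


Add the scores:
73 + 78 + 73 + 65 + 83 = 372
Divide by the number of tests:
372 / 5 = 74.4

74.4


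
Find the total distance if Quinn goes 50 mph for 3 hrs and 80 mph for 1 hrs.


Leg 1 distance:
50 x 3 = 150 miles
Leg 2 distance:
80 x 1 = 80 miles
Total distance:
150 + 80 = 230 miles

230 miles


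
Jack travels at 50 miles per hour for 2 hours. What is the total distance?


Use the formula: distance = speed x time
Speed = 50 mph, Time = 2 hours
50 x 2 = 100 miles

100 miles


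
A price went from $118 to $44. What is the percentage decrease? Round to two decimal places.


Find the absolute change:
|44 - 118| = 74
Divide by original and multiply by 100:
74 / 118 x 100 = 62.7118...% ≈ 62.71%

62.71%


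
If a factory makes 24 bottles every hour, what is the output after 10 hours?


Production rate: 24 bottles per hour
Time: 10 hours
Total: 24 x 10 = 240 bottles

240 bottles


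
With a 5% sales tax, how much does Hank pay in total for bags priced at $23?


Calculate the tax:
5% of $23 = $1.15
Add tax to price:
$23 + $1.15 = $24.15

$24.15


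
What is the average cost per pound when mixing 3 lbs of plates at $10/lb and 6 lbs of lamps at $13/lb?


Cost of plates:
3 x $10 = $30
Cost of lamps:
6 x $13 = $78
Total cost: $30 + $78 = $108
Total weight: 9 lbs
Average: $108 / 9 = $12/lb

$12/lb


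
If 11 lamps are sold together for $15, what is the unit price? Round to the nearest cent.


Total cost: $15
Number of items: 11
Unit price: $15 / 11 = $1.3636... ≈ $1.36

$1.36


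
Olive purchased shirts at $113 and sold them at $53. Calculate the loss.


Selling price = $53
Cost price = $113
Loss = cost price - selling price:
Loss = $113 - $53 = $60

$60


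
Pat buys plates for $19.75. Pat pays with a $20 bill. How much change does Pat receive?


Start with the amount paid:
$20
Subtract the price:
$20 - $19.75 = $0.25

$0.25


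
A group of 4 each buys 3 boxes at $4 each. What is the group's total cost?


Cost per person:
3 x $4 = $12
Group total:
4 x $12 = $48

$48


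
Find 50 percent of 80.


Convert percentage to decimal:
50% = 0.5
Multiply:
80 x 0.5 = 40

40


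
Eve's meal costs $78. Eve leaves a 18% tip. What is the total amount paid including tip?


Calculate the tip:
18% of $78 = $14.04
Add tip to meal cost:
$78 + $14.04 = $92.04

$92.04


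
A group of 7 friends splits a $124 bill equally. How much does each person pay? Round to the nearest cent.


Total bill: $124
Number of people: 7
Each pays: $124 / 7 = $17.7142... ≈ $17.71

$17.71


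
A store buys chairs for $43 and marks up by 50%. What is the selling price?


Calculate the markup amount:
50% of $43 = $21.50
Add to cost:
$43 + $21.50 = $64.50

$64.50


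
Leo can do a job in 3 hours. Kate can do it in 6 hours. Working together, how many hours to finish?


Leo's rate: 1/3 of the job per hour
Kate's rate: 1/6 of the job per hour
Combined rate: 1/3 + 1/6 = 1/2 per hour
Time = 1 / (1/2) = 2 hours

2 hours


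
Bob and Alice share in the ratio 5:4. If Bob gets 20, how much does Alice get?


Find the multiplier:
20 / 5 = 4
Apply to Alice's share:
4 x 4 = 16

16


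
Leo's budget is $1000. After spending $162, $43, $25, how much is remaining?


Add up expenses:
$162 + $43 + $25 = $230
Subtract from budget:
$1000 - $230 = $770

$770


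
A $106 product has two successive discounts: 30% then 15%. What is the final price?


First discount:
30% of $106 = $31.80
Price after first discount:
$106 - $31.80 = $74.20
Second discount:
15% of $74.20 = $11.13
Final price:
$74.20 - $11.13 = $63.07

$63.07


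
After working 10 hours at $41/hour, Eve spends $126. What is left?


Calculate earnings:
10 x $41 = $410
Subtract spending:
$410 - $126 = $284

$284


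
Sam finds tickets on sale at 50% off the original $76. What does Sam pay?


Calculate the discount amount:
50% of $76 = $38
Subtract from original:
$76 - $38 = $38

$38


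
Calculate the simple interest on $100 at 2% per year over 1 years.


Use the formula I = P x R x T / 100
P x R x T = 100 x 2 x 1 = 200
I = 200 / 100 = $2

$2


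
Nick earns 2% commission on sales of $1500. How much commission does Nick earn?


Convert rate to decimal:
2% = 0.02
Multiply by sales:
$1500 x 0.02 = $30

$30


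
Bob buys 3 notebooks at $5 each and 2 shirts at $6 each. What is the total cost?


Cost of notebooks:
3 x $5 = $15
Cost of shirts:
2 x $6 = $12
Add both:
$15 + $12 = $27

$27


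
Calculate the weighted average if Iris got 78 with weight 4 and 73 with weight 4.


Weighted sum:
4 x 78 + 4 x 73 = 604
Total weight:
4 + 4 = 8
Weighted average:
604 / 8 = 75.5

75.5


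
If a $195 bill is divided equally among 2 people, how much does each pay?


Total bill: $195
Number of people: 2
Each pays: $195 / 2 = $97.50

$97.50


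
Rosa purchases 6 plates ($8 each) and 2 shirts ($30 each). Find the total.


Cost of plates:
6 x $8 = $48
Cost of shirts:
2 x $30 = $60
Add both:
$48 + $60 = $108

$108


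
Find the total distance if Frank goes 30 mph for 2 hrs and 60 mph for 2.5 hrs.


Leg 1 distance:
30 x 2 = 60 miles
Leg 2 distance:
60 x 2.5 = 150 miles
Total distance:
60 + 150 = 210 miles

210 miles


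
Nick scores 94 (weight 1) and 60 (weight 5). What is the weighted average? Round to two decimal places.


Weighted sum:
1 x 94 + 5 x 60 = 394
Total weight:
1 + 5 = 6
Weighted average:
394 / 6 = 65.6666... ≈ 65.67

65.67


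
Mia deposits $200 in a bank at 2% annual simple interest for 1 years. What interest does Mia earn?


Use the formula I = P x R x T / 100
P x R x T = 200 x 2 x 1 = 400
I = 400 / 100 = $4

$4


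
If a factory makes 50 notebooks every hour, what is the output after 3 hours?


Production rate: 50 notebooks per hour
Time: 3 hours
Total: 50 x 3 = 150 notebooks

150 notebooks


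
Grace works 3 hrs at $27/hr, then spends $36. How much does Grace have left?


Calculate earnings:
3 x $27 = $81
Subtract spending:
$81 - $36 = $45

$45


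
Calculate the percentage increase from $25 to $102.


Find the absolute change:
|102 - 25| = 77
Divide by original and multiply by 100:
77 / 25 x 100 = 308%

308%


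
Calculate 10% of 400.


Convert percentage to decimal:
10% = 0.1
Multiply:
400 x 0.1 = 40

40


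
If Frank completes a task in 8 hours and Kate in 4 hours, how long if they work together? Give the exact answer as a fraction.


Frank's rate: 1/8 of the job per hour
Kate's rate: 1/4 of the job per hour
Combined rate: 1/8 + 1/4 = 3/8 per hour
Time = 1 / (3/8) = 8/3 hours (≈ 2.67 hours)

8/3 hours


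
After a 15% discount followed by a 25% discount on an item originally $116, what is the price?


First discount:
15% of $116 = $17.40
Price after first discount:
$116 - $17.40 = $98.60
Second discount:
25% of $98.60 = $24.65
Final price:
$98.60 - $24.65 = $73.95

$73.95


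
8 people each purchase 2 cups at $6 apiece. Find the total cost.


Cost per person:
2 x $6 = $12
Group total:
8 x $12 = $96

$96


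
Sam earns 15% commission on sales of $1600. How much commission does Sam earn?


Convert rate to decimal:
15% = 0.15
Multiply by sales:
$1600 x 0.15 = $240

$240


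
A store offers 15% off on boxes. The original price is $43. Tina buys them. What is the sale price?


Calculate the discount amount:
15% of $43 = $6.45
Subtract from original:
$43 - $6.45 = $36.55

$36.55


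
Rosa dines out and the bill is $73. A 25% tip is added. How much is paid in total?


Calculate the tip:
25% of $73 = $18.25
Add tip to meal cost:
$73 + $18.25 = $91.25

$91.25


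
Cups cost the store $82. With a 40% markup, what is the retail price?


Calculate the markup amount:
40% of $82 = $32.80
Add to cost:
$82 + $32.80 = $114.80

$114.80


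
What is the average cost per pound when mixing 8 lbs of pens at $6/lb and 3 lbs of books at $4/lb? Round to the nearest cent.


Cost of pens:
8 x $6 = $48
Cost of books:
3 x $4 = $12
Total cost: $48 + $12 = $60
Total weight: 11 lbs
Average: $60 / 11 = $5.4545... ≈ $5.45/lb

$5.45/lb


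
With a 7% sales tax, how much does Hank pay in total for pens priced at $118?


Calculate the tax:
7% of $118 = $8.26
Add tax to price:
$118 + $8.26 = $126.26

$126.26


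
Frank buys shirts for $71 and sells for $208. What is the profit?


Selling price = $208
Cost price = $71
Profit = selling price - cost price:
Profit = $208 - $71 = $137

$137


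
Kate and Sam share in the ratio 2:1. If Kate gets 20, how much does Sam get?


Find the multiplier:
20 / 2 = 10
Apply to Sam's share:
1 x 10 = 10

10


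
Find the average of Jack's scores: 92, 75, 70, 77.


Add the scores:
92 + 75 + 70 + 77 = 314
Divide by the number of tests:
314 / 4 = 78.5

78.5


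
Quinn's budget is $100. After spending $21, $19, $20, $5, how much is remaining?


Add up expenses:
$21 + $19 + $20 + $5 = $65
Subtract from budget:
$100 - $65 = $35

$35


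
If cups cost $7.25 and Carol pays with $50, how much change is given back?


Start with the amount paid:
$50
Subtract the price:
$50 - $7.25 = $42.75

$42.75


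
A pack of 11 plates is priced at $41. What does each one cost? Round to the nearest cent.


Total cost: $41
Number of items: 11
Unit price: $41 / 11 = $3.7272... ≈ $3.73

$3.73


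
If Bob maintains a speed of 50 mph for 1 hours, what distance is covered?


Use the formula: distance = speed x time
Speed = 50 mph, Time = 1 hours
50 x 1 = 50 miles

50 miles


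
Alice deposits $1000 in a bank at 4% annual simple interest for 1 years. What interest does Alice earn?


Use the formula I = P x R x T / 100
P x R x T = 1000 x 4 x 1 = 4000
I = 4000 / 100 = $40

$40


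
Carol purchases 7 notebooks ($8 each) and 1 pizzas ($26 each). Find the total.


Cost of notebooks:
7 x $8 = $56
Cost of pizzas:
1 x $26 = $26
Add both:
$56 + $26 = $82

$82


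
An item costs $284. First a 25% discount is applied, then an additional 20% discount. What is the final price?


First discount:
25% of $284 = $71
Price after first discount:
$284 - $71 = $213
Second discount:
20% of $213 = $42.60
Final price:
$213 - $42.60 = $170.40

$170.40


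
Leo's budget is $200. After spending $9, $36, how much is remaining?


Add up expenses:
$9 + $36 = $45
Subtract from budget:
$200 - $45 = $155

$155


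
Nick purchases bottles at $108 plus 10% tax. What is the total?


Calculate the tax:
10% of $108 = $10.80
Add tax to price:
$108 + $10.80 = $118.80

$118.80


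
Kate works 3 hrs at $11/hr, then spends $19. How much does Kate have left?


Calculate earnings:
3 x $11 = $33
Subtract spending:
$33 - $19 = $14

$14


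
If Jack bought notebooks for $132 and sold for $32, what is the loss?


Selling price = $32
Cost price = $132
Loss = cost price - selling price:
Loss = $132 - $32 = $100

$100


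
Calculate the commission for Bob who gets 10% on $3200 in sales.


Convert rate to decimal:
10% = 0.1
Multiply by sales:
$3200 x 0.1 = $320

$320


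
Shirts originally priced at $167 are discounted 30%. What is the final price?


Calculate the discount amount:
30% of $167 = $50.10
Subtract from original:
$167 - $50.10 = $116.90

$116.90


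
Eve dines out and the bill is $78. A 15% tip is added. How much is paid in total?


Calculate the tip:
15% of $78 = $11.70
Add tip to meal cost:
$78 + $11.70 = $89.70

$89.70


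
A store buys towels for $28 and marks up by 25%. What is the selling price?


Calculate the markup amount:
25% of $28 = $7
Add to cost:
$28 + $7 = $35

$35


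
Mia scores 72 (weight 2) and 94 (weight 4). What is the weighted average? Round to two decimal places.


Weighted sum:
2 x 72 + 4 x 94 = 520
Total weight:
2 + 4 = 6
Weighted average:
520 / 6 = 86.6666... ≈ 86.67

86.67


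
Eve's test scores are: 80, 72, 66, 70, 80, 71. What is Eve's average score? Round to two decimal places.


Add the scores:
80 + 72 + 66 + 70 + 80 + 71 = 439
Divide by the number of tests:
439 / 6 = 73.1666... ≈ 73.17

73.17


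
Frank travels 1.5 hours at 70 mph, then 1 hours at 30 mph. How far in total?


Leg 1 distance:
70 x 1.5 = 105 miles
Leg 2 distance:
30 x 1 = 30 miles
Total distance:
105 + 30 = 135 miles

135 miles


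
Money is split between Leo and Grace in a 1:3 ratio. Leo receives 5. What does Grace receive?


Find the multiplier:
5 / 1 = 5
Apply to Grace's share:
3 x 5 = 15

15


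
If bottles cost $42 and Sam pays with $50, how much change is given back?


Start with the amount paid:
$50
Subtract the price:
$50 - $42 = $8

$8


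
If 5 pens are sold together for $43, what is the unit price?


Total cost: $43
Number of items: 5
Unit price: $43 / 5 = $8.60

$8.60


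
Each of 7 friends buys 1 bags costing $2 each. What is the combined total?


Cost per person:
1 x $2 = $2
Group total:
7 x $2 = $14

$14


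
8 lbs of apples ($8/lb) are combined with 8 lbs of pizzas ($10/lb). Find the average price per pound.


Cost of apples:
8 x $8 = $64
Cost of pizzas:
8 x $10 = $80
Total cost: $64 + $80 = $144
Total weight: 16 lbs
Average: $144 / 16 = $9/lb

$9/lb


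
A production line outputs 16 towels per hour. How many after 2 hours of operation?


Production rate: 16 towels per hour
Time: 2 hours
Total: 16 x 2 = 32 towels

32 towels


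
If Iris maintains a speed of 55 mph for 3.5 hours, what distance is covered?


Use the formula: distance = speed x time
Speed = 55 mph, Time = 3.5 hours
55 x 3.5 = 192.5 miles

192.5 miles


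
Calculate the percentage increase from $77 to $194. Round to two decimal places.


Find the absolute change:
|194 - 77| = 117
Divide by original and multiply by 100:
117 / 77 x 100 = 151.9480...% ≈ 151.95%

151.95%


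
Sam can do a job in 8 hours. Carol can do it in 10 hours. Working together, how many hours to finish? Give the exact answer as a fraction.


Sam's rate: 1/8 of the job per hour
Carol's rate: 1/10 of the job per hour
Combined rate: 1/8 + 1/10 = 9/40 per hour
Time = 1 / (9/40) = 40/9 hours (≈ 4.44 hours)

40/9 hours


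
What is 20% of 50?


Convert percentage to decimal:
20% = 0.2
Multiply:
50 x 0.2 = 10

10


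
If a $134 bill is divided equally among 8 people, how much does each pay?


Total bill: $134
Number of people: 8
Each pays: $134 / 8 = $16.75

$16.75


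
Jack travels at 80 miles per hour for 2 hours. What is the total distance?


Use the formula: distance = speed x time
Speed = 80 mph, Time = 2 hours
80 x 2 = 160 miles

160 miles


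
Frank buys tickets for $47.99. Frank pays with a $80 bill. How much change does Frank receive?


Start with the amount paid:
$80
Subtract the price:
$80 - $47.99 = $32.01

$32.01


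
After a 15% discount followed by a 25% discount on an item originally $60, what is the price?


First discount:
15% of $60 = $9
Price after first discount:
$60 - $9 = $51
Second discount:
25% of $51 = $12.75
Final price:
$51 - $12.75 = $38.25

$38.25


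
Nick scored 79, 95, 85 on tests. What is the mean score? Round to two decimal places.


Add the scores:
79 + 95 + 85 = 259
Divide by the number of tests:
259 / 3 = 86.3333... ≈ 86.33

86.33


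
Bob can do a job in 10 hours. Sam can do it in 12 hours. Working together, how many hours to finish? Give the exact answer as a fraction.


Bob's rate: 1/10 of the job per hour
Sam's rate: 1/12 of the job per hour
Combined rate: 1/10 + 1/12 = 11/60 per hour
Time = 1 / (11/60) = 60/11 hours (≈ 5.45 hours)

60/11 hours


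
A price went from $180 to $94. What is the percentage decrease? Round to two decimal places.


Find the absolute change:
|94 - 180| = 86
Divide by original and multiply by 100:
86 / 180 x 100 = 47.7777...% ≈ 47.78%

47.78%


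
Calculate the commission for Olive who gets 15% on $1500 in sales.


Convert rate to decimal:
15% = 0.15
Multiply by sales:
$1500 x 0.15 = $225

$225


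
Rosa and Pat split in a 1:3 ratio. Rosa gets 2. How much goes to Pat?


Find the multiplier:
2 / 1 = 2
Apply to Pat's share:
3 x 2 = 6

6


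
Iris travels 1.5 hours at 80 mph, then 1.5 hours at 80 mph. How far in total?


Leg 1 distance:
80 x 1.5 = 120 miles
Leg 2 distance:
80 x 1.5 = 120 miles
Total distance:
120 + 120 = 240 miles

240 miles


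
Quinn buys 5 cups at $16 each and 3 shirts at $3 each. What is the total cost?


Cost of cups:
5 x $16 = $80
Cost of shirts:
3 x $3 = $9
Add both:
$80 + $9 = $89

$89


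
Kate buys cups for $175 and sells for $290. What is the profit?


Selling price = $290
Cost price = $175
Profit = selling price - cost price:
Profit = $290 - $175 = $115

$115


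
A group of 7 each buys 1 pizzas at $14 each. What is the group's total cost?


Cost per person:
1 x $14 = $14
Group total:
7 x $14 = $98

$98


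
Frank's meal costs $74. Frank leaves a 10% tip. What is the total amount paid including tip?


Calculate the tip:
10% of $74 = $7.40
Add tip to meal cost:
$74 + $7.40 = $81.40

$81.40


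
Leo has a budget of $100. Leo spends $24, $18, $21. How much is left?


Add up expenses:
$24 + $18 + $21 = $63
Subtract from budget:
$100 - $63 = $37

$37


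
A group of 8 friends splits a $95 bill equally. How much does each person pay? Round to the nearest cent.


Total bill: $95
Number of people: 8
Each pays: $95 / 8 = $11.875 ≈ $11.88

$11.88


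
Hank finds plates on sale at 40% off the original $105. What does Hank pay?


Calculate the discount amount:
40% of $105 = $42
Subtract from original:
$105 - $42 = $63

$63


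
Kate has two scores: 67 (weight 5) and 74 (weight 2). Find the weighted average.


Weighted sum:
5 x 67 + 2 x 74 = 483
Total weight:
5 + 2 = 7
Weighted average:
483 / 7 = 69

69


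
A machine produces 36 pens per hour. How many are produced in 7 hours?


Production rate: 36 pens per hour
Time: 7 hours
Total: 36 x 7 = 252 pens

252 pens


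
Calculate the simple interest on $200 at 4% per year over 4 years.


Use the formula I = P x R x T / 100
P x R x T = 200 x 4 x 4 = 3200
I = 3200 / 100 = $32

$32


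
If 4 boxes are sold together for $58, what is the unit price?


Total cost: $58
Number of items: 4
Unit price: $58 / 4 = $14.50

$14.50


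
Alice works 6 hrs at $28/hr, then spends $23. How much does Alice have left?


Calculate earnings:
6 x $28 = $168
Subtract spending:
$168 - $23 = $145

$145


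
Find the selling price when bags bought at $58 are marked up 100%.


Calculate the markup amount:
100% of $58 = $58
Add to cost:
$58 + $58 = $116

$116


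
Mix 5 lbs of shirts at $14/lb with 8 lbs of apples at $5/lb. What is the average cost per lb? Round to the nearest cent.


Cost of shirts:
5 x $14 = $70
Cost of apples:
8 x $5 = $40
Total cost: $70 + $40 = $110
Total weight: 13 lbs
Average: $110 / 13 = $8.4615... ≈ $8.46/lb

$8.46/lb


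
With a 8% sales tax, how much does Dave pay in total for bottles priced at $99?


Calculate the tax:
8% of $99 = $7.92
Add tax to price:
$99 + $7.92 = $106.92

$106.92


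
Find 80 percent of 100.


Convert percentage to decimal:
80% = 0.8
Multiply:
100 x 0.8 = 80

80


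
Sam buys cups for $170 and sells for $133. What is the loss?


Selling price = $133
Cost price = $170
Loss = cost price - selling price:
Loss = $170 - $133 = $37

$37


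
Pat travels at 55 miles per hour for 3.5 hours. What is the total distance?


Use the formula: distance = speed x time
Speed = 55 mph, Time = 3.5 hours
55 x 3.5 = 192.5 miles

192.5 miles


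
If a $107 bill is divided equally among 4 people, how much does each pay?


Total bill: $107
Number of people: 4
Each pays: $107 / 4 = $26.75

$26.75


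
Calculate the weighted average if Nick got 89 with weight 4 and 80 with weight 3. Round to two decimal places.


Weighted sum:
4 x 89 + 3 x 80 = 596
Total weight:
4 + 3 = 7
Weighted average:
596 / 7 = 85.1428... ≈ 85.14

85.14


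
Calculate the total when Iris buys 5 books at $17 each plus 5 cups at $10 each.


Cost of books:
5 x $17 = $85
Cost of cups:
5 x $10 = $50
Add both:
$85 + $50 = $135

$135


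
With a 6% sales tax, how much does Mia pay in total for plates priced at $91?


Calculate the tax:
6% of $91 = $5.46
Add tax to price:
$91 + $5.46 = $96.46

$96.46


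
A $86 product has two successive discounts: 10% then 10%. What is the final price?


First discount:
10% of $86 = $8.60
Price after first discount:
$86 - $8.60 = $77.40
Second discount:
10% of $77.40 = $7.74
Final price:
$77.40 - $7.74 = $69.66

$69.66


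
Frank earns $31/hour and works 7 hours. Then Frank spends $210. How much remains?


Calculate earnings:
7 x $31 = $217
Subtract spending:
$217 - $210 = $7

$7


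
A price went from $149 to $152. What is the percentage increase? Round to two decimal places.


Find the absolute change:
|152 - 149| = 3
Divide by original and multiply by 100:
3 / 149 x 100 = 2.0134...% ≈ 2.01%

2.01%


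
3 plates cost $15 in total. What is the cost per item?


Total cost: $15
Number of items: 3
Unit price: $15 / 3 = $5

$5


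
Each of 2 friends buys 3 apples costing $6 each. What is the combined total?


Cost per person:
3 x $6 = $18
Group total:
2 x $18 = $36

$36


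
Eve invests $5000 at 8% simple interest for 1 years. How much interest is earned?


Use the formula I = P x R x T / 100
P x R x T = 5000 x 8 x 1 = 40000
I = 40000 / 100 = $400

$400


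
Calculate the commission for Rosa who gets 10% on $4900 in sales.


Convert rate to decimal:
10% = 0.1
Multiply by sales:
$4900 x 0.1 = $490

$490


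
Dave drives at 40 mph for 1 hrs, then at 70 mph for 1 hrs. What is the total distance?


Leg 1 distance:
40 x 1 = 40 miles
Leg 2 distance:
70 x 1 = 70 miles
Total distance:
40 + 70 = 110 miles

110 miles


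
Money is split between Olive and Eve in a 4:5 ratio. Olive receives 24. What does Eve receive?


Find the multiplier:
24 / 4 = 6
Apply to Eve's share:
5 x 6 = 30

30


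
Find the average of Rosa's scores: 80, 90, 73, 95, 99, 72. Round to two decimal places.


Add the scores:
80 + 90 + 73 + 95 + 99 + 72 = 509
Divide by the number of tests:
509 / 6 = 84.8333... ≈ 84.83

84.83


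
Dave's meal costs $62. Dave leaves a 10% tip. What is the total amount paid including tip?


Calculate the tip:
10% of $62 = $6.20
Add tip to meal cost:
$62 + $6.20 = $68.20

$68.20


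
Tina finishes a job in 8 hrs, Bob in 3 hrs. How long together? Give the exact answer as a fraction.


Tina's rate: 1/8 of the job per hour
Bob's rate: 1/3 of the job per hour
Combined rate: 1/8 + 1/3 = 11/24 per hour
Time = 1 / (11/24) = 24/11 hours (≈ 2.18 hours)

24/11 hours


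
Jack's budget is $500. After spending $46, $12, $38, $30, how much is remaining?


Add up expenses:
$46 + $12 + $38 + $30 = $126
Subtract from budget:
$500 - $126 = $374

$374


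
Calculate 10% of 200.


Convert percentage to decimal:
10% = 0.1
Multiply:
200 x 0.1 = 20

20


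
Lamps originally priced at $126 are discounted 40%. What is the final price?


Calculate the discount amount:
40% of $126 = $50.40
Subtract from original:
$126 - $50.40 = $75.60

$75.60


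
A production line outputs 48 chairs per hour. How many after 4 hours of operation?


Production rate: 48 chairs per hour
Time: 4 hours
Total: 48 x 4 = 192 chairs

192 chairs


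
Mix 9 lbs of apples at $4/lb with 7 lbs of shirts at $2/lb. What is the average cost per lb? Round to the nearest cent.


Cost of apples:
9 x $4 = $36
Cost of shirts:
7 x $2 = $14
Total cost: $36 + $14 = $50
Total weight: 16 lbs
Average: $50 / 16 = $3.125 ≈ $3.13/lb

$3.13/lb


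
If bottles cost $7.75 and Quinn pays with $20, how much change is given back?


Start with the amount paid:
$20
Subtract the price:
$20 - $7.75 = $12.25

$12.25
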